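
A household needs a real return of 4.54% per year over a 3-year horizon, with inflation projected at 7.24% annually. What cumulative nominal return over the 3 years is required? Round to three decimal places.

40.902%

Required annual nominal rate: (1+4.54%)(1+7.24%) − 1 = 12.108696%.
Cumulative over 3 years: (1 + 0.12108696)^3 − 1 ≈ 0.40902.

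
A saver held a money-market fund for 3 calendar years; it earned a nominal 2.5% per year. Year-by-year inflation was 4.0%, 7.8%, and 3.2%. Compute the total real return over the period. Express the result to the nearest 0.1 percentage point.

Cumulative inflation factor: 1.040 × 1.078 × 1.032 ≈ 1.15700.
Nominal growth factor: 1.07689. Real growth factor = 1.07689 / 1.15700 ≈ 0.93076.
Total real return ≈ -6.9236%.

-6.9%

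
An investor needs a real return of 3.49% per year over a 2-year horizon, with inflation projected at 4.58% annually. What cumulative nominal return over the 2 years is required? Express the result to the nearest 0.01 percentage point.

17.14%

Required annual nominal rate: (1+3.49%)(1+4.58%) − 1 = 8.229842%.
Cumulative over 2 years: (1 + 0.08229842)^2 − 1 ≈ 0.17137.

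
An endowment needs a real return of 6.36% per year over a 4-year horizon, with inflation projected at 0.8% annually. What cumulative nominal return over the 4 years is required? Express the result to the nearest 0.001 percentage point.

32.116%

Required annual nominal rate: (1+6.36%)(1+0.8%) − 1 = 7.21088%.
Cumulative over 4 years: (1 + 0.0721088)^4 − 1 ≈ 0.32116.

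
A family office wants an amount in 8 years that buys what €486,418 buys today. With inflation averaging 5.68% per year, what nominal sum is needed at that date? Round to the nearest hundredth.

€756,749.38

Cumulative price-level factor: (1+5.68%)^8 ≈ 1.5557594113.
The nominal amount required is €486,418 scaled up by that factor.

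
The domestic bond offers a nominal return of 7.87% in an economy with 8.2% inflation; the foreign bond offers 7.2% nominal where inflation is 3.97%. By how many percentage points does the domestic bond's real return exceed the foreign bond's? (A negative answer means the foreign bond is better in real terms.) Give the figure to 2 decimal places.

-3.41

The domestic bond real return: 1.0787/1.082 − 1 = -0.305%.
The foreign bond real return: 1.072/1.0397 − 1 = 3.107%.
Difference: -0.305 − 3.107 = -3.412 pp.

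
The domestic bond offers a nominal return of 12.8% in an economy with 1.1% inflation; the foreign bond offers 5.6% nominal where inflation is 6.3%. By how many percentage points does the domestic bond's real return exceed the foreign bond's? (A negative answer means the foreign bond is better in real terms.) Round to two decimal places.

The domestic bond real return: 1.128/1.011 − 1 = 11.573%.
The foreign bond real return: 1.056/1.063 − 1 = -0.659%.
Difference: 11.573 − (-0.659) = 12.232 pp.

12.23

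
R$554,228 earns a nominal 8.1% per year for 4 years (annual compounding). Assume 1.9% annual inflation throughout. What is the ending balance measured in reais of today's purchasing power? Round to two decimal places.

R$701,931.13

Nominal value at maturity: R$554,228 × (1 + 8.1%)^4 ≈ R$756,817.63.
Price-level factor over 4 years: (1 + 1.9%)^4 ≈ 1.0781935663.
Dividing the nominal maturity value by the price-level factor gives the value in today's money.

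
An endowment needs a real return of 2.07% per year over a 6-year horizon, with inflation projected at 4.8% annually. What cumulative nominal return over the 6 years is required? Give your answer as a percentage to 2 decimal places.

Required annual nominal rate: (1+2.07%)(1+4.8%) − 1 = 6.96936%.
Cumulative over 6 years: (1 + 0.0696936)^6 − 1 ≈ 0.49815.

49.82%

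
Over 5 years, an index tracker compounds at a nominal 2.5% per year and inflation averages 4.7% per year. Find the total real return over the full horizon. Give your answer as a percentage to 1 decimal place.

-10.1%

The annual real rate is (1+2.5%)/(1+4.7%) − 1 = -2.1012%.
Compounded over 5 years: (1 + -0.021012)^5 − 1 ≈ -0.10074.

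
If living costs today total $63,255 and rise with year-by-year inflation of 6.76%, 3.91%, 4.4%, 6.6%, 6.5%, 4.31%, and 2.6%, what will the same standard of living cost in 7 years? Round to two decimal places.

Cumulative price-level factor: 1.0676 × 1.0391 × 1.044 × 1.066 × 1.065 × 1.0431 × 1.026 ≈ 1.4071698691.
The nominal amount required is $63,255 scaled up by that factor.

$89,010.53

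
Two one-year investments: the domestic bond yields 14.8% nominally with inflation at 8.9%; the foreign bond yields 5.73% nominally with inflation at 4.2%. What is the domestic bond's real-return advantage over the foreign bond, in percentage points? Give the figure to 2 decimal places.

3.95

The domestic bond real return: 1.148/1.089 − 1 = 5.418%.
The foreign bond real return: 1.0573/1.042 − 1 = 1.468%.
Difference: 5.418 − 1.468 = 3.950 pp.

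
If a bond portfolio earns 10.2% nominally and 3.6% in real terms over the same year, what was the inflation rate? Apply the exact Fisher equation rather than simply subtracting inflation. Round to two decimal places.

From (1+r_nom) = (1+r_real)(1+π), we get 1+π = (1 + 10.2%)/(1 + 3.6%) = 1.102/1.036 ≈ 1.06371.
So π ≈ 6.3707%.

6.37%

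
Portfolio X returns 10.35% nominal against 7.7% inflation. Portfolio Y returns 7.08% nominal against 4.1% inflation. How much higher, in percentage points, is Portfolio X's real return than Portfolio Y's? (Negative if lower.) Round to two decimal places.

Portfolio X real return: 1.1035/1.077 − 1 = 2.461%.
Portfolio Y real return: 1.0708/1.041 − 1 = 2.863%.
Difference: 2.461 − 2.863 = -0.402 pp.

-0.40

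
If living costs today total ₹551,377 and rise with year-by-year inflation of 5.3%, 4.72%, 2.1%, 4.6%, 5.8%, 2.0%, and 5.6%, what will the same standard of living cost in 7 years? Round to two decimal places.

Cumulative price-level factor: 1.053 × 1.0472 × 1.021 × 1.046 × 1.058 × 1.020 × 1.056 ≈ 1.3420391616.
The nominal amount required is ₹551,377 scaled up by that factor.

₹739,969.53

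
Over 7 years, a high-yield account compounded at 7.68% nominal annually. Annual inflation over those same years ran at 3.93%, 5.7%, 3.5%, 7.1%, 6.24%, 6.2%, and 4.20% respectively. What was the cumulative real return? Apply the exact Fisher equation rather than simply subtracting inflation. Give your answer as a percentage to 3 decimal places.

17.252%

Cumulative inflation factor: 1.0393 × 1.057 × 1.035 × 1.071 × 1.0624 × 1.062 × 1.0420 ≈ 1.43161.
Nominal growth factor: 1.67859. Real growth factor = 1.67859 / 1.43161 ≈ 1.17252.
Total real return ≈ 17.2517%.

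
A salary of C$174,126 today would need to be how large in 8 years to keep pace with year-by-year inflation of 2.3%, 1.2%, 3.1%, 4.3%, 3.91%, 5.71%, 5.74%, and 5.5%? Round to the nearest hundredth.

C$237,535.17

Cumulative price-level factor: 1.023 × 1.012 × 1.031 × 1.043 × 1.0391 × 1.0571 × 1.0574 × 1.055 ≈ 1.3641568348.
The nominal amount required is C$174,126 scaled up by that factor.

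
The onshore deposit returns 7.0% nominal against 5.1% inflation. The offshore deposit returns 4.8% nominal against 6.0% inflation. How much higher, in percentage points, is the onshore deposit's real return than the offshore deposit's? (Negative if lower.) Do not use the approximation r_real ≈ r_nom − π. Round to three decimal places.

The onshore deposit real return: 1.070/1.051 − 1 = 1.8078%.
The offshore deposit real return: 1.048/1.060 − 1 = -1.1321%.
Difference: 1.8078 − (-1.1321) = 2.9399 pp.

2.940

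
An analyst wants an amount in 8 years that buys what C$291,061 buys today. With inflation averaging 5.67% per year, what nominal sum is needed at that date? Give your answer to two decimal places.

C$452,478.22

Cumulative price-level factor: (1+5.67%)^8 ≈ 1.5545820879.
Multiplying C$291,061 by the price-level factor gives the future nominal sum.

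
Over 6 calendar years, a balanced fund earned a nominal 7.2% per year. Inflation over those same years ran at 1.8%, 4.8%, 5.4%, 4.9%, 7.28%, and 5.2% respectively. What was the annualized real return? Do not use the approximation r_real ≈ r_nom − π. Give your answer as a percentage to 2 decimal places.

Cumulative inflation factor: 1.018 × 1.048 × 1.054 × 1.049 × 1.0728 × 1.052 ≈ 1.33125.
Nominal growth factor: 1.51764. Real growth factor = 1.51764 / 1.33125 ≈ 1.14001.
Annualized: 1.14001^(1/6) − 1 ≈ 0.02208.

2.21%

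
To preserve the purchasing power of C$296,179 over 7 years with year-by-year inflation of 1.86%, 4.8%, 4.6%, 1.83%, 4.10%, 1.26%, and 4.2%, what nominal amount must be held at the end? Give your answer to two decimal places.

C$369,898.88

Cumulative price-level factor: 1.0186 × 1.048 × 1.046 × 1.0183 × 1.0410 × 1.0126 × 1.042 ≈ 1.2489031308.
Multiplying C$296,179 by the price-level factor gives the future nominal sum.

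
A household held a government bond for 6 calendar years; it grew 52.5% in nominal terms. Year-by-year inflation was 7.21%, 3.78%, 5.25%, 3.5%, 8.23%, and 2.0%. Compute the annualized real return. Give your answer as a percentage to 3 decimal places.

Cumulative inflation factor: 1.0721 × 1.0378 × 1.0525 × 1.035 × 1.0823 × 1.020 ≈ 1.33801.
Nominal growth factor: 1.52500. Real growth factor = 1.52500 / 1.33801 ≈ 1.13975.
Annualized: 1.13975^(1/6) − 1 ≈ 0.02204.

2.204%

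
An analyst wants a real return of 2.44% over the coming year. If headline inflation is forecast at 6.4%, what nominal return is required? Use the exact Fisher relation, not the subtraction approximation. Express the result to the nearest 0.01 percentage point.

9.00%

By the Fisher equation, 1 + r_nom = (1 + 2.44%)(1 + 6.4%) = 1.0244 × 1.064 = 1.0899616.
So r_nom = 8.99616%.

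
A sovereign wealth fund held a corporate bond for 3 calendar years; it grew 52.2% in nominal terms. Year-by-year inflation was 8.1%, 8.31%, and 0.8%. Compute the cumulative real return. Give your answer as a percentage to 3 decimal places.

28.961%

Cumulative inflation factor: 1.081 × 1.0831 × 1.008 ≈ 1.18020.
Nominal growth factor: 1.52200. Real growth factor = 1.52200 / 1.18020 ≈ 1.28961.
Total real return ≈ 28.9614%.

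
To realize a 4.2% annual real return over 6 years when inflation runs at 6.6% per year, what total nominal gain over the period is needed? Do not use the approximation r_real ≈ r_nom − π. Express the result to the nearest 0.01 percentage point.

87.82%

Required annual nominal rate: (1+4.2%)(1+6.6%) − 1 = 11.0772%.
Cumulative over 6 years: (1 + 0.110772)^6 − 1 ≈ 0.87823.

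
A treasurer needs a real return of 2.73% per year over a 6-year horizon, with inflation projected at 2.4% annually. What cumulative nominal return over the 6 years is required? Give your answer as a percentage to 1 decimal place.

Required annual nominal rate: (1+2.73%)(1+2.4%) − 1 = 5.19552%.
Cumulative over 6 years: (1 + 0.0519552)^6 − 1 ≈ 0.35514.

35.5%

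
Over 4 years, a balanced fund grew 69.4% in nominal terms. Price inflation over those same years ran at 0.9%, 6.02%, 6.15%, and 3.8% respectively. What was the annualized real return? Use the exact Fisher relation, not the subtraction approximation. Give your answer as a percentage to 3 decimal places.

Cumulative inflation factor: 1.009 × 1.0602 × 1.0615 × 1.038 ≈ 1.17868.
Nominal growth factor: 1.69400. Real growth factor = 1.69400 / 1.17868 ≈ 1.43720.
Annualized: 1.43720^(1/4) − 1 ≈ 0.09491.

9.491%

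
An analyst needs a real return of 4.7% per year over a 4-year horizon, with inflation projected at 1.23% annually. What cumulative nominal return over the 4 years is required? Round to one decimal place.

Required annual nominal rate: (1+4.7%)(1+1.23%) − 1 = 5.98781%.
Cumulative over 4 years: (1 + 0.0598781)^4 − 1 ≈ 0.26190.

26.2%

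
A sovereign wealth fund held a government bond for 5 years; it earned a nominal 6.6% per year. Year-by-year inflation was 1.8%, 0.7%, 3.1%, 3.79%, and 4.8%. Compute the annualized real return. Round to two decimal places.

3.67%

Cumulative inflation factor: 1.018 × 1.007 × 1.031 × 1.0379 × 1.048 ≈ 1.14962.
Nominal growth factor: 1.37653. Real growth factor = 1.37653 / 1.14962 ≈ 1.19738.
Annualized: 1.19738^(1/5) − 1 ≈ 0.03668.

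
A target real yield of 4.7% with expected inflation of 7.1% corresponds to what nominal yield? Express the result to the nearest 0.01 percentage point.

12.13%

By the Fisher equation, 1 + r_nom = (1 + 4.7%)(1 + 7.1%) = 1.047 × 1.071 = 1.121337.
So r_nom = 12.1337%.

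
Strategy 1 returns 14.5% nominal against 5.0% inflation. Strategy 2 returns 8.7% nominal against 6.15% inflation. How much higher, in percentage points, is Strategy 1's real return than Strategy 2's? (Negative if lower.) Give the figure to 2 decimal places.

Strategy 1 real return: 1.145/1.050 − 1 = 9.048%.
Strategy 2 real return: 1.087/1.0615 − 1 = 2.402%.
Difference: 9.048 − 2.402 = 6.646 pp.

6.65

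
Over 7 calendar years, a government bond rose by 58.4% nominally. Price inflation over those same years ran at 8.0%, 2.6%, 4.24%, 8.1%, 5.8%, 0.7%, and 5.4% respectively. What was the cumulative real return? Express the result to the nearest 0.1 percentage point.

13.0%

Cumulative inflation factor: 1.080 × 1.026 × 1.0424 × 1.081 × 1.058 × 1.007 × 1.054 ≈ 1.40213.
Nominal growth factor: 1.58400. Real growth factor = 1.58400 / 1.40213 ≈ 1.12971.
Total real return ≈ 12.9713%.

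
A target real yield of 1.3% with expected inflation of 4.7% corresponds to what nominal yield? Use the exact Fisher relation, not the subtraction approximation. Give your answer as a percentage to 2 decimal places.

By the Fisher equation, 1 + r_nom = (1 + 1.3%)(1 + 4.7%) = 1.013 × 1.047 = 1.060611.
So r_nom = 6.0611%.

6.06%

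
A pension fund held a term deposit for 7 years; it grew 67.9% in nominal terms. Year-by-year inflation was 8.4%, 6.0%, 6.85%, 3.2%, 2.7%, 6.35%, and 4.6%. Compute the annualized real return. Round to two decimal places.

Cumulative inflation factor: 1.084 × 1.060 × 1.0685 × 1.032 × 1.027 × 1.0635 × 1.046 ≈ 1.44753.
Nominal growth factor: 1.67900. Real growth factor = 1.67900 / 1.44753 ≈ 1.15990.
Annualized: 1.15990^(1/7) − 1 ≈ 0.02142.

2.14%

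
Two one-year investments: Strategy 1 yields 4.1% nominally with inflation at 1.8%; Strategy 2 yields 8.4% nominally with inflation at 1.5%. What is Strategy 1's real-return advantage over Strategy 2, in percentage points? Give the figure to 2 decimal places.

Strategy 1 real return: 1.041/1.018 − 1 = 2.259%.
Strategy 2 real return: 1.084/1.015 − 1 = 6.798%.
Difference: 2.259 − 6.798 = -4.539 pp.

-4.54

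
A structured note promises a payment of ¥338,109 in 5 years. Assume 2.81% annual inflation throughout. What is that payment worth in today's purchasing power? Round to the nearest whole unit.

¥294,361

Price-level factor over 5 years: (1 + 2.81%)^5 ≈ 1.1486211153.
Purchasing power today: ¥338,109 divided by that factor.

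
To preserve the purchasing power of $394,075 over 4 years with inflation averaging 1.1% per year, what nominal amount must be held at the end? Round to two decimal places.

$411,702.50

Cumulative price-level factor: (1+1.1%)^4 ≈ 1.0447313386.
Multiplying $394,075 by the price-level factor gives the future nominal sum.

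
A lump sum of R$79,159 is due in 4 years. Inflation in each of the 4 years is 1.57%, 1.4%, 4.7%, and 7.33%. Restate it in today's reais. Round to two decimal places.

Price-level factor over 4 years: 1.0157 × 1.014 × 1.047 × 1.0733 ≈ 1.1573673286.
Purchasing power today: R$79,159 divided by that factor.

R$68,395.74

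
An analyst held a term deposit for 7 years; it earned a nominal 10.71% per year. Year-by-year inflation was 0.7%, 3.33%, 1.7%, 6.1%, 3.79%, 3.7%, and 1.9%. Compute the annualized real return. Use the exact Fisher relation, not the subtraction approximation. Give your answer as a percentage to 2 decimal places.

7.47%

Cumulative inflation factor: 1.007 × 1.0333 × 1.017 × 1.061 × 1.0379 × 1.037 × 1.019 ≈ 1.23140.
Nominal growth factor: 2.03849. Real growth factor = 2.03849 / 1.23140 ≈ 1.65542.
Annualized: 1.65542^(1/7) − 1 ≈ 0.07466.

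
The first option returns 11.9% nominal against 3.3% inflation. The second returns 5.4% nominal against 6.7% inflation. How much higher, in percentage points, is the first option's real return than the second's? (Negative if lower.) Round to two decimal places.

The first option real return: 1.119/1.033 − 1 = 8.325%.
The second real return: 1.054/1.067 − 1 = -1.218%.
Difference: 8.325 − (-1.218) = 9.543 pp.

9.54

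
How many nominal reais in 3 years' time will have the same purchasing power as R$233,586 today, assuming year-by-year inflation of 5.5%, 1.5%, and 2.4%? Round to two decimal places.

Cumulative price-level factor: 1.055 × 1.015 × 1.024 = 1.0965248.
The nominal amount required is R$233,586 scaled up by that factor.

R$256,132.84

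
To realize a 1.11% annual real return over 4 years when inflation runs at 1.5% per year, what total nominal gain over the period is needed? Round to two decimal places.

Required annual nominal rate: (1+1.11%)(1+1.5%) − 1 = 2.62665%.
Cumulative over 4 years: (1 + 0.0262665)^4 − 1 ≈ 0.10928.

10.93%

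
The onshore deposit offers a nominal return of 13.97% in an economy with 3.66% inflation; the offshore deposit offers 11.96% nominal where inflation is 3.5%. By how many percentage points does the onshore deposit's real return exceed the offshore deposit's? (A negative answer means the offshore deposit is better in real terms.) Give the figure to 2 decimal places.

The onshore deposit real return: 1.1397/1.0366 − 1 = 9.946%.
The offshore deposit real return: 1.1196/1.035 − 1 = 8.174%.
Difference: 9.946 − 8.174 = 1.772 pp.

1.77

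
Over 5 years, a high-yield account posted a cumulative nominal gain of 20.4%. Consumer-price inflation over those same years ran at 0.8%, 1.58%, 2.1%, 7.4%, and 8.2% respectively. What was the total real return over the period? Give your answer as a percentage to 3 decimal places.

-0.894%

Cumulative inflation factor: 1.008 × 1.0158 × 1.021 × 1.074 × 1.082 ≈ 1.21486.
Nominal growth factor: 1.20400. Real growth factor = 1.20400 / 1.21486 ≈ 0.99106.
Total real return ≈ -0.8939%.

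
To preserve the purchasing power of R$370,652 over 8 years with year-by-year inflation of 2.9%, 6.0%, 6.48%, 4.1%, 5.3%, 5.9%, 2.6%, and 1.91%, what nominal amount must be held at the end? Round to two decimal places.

R$522,510.30

Cumulative price-level factor: 1.029 × 1.060 × 1.0648 × 1.041 × 1.053 × 1.059 × 1.026 × 1.0191 ≈ 1.4097058619.
Multiplying R$370,652 by the price-level factor gives the future nominal sum.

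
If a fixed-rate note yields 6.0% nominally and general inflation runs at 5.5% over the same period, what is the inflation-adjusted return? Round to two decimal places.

0.47%

Real return via the Fisher equation: (1 + 6.0%)/(1 + 5.5%) − 1 = 1.060/1.055 − 1 ≈ 0.00474.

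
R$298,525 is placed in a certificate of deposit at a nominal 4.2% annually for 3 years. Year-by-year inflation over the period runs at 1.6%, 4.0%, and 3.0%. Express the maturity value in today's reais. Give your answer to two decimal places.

Nominal value at maturity: R$298,525 × (1 + 4.2%)^3 ≈ R$337,741.06.
Price-level factor over 3 years: 1.016 × 1.040 × 1.030 = 1.0883392.
Dividing the nominal maturity value by the price-level factor gives the value in today's money.

R$310,327.02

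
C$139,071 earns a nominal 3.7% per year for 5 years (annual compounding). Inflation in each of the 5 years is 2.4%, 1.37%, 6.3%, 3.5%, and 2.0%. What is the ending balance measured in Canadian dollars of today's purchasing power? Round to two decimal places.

C$143,168.40

Nominal value at maturity: C$139,071 × (1 + 3.7%)^5 ≈ C$166,774.77.
Price-level factor over 5 years: 1.024 × 1.0137 × 1.063 × 1.035 × 1.020 ≈ 1.1648853654.
Dividing the nominal maturity value by the price-level factor gives the value in today's money.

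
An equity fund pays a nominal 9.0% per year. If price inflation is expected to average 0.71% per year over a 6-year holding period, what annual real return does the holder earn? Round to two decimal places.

8.23%

With constant rates the annual real return is the same each year: (1+9.0%)/(1+0.71%) − 1 = 0.08232.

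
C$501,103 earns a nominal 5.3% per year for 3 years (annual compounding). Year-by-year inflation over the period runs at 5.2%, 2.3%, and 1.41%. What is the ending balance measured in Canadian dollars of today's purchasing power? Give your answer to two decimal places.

C$536,092.78

Nominal value at maturity: C$501,103 × (1 + 5.3%)^3 ≈ C$585,075.77.
Price-level factor over 3 years: 1.052 × 1.023 × 1.0141 = 1.0913703636.
The maturity value deflated by that factor is the answer in today's purchasing power.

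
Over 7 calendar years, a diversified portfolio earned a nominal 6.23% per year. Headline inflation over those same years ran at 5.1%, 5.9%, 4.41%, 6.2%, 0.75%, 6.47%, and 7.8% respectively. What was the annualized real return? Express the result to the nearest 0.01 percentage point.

Cumulative inflation factor: 1.051 × 1.059 × 1.0441 × 1.062 × 1.0075 × 1.0647 × 1.078 ≈ 1.42711.
Nominal growth factor: 1.52662. Real growth factor = 1.52662 / 1.42711 ≈ 1.06973.
Annualized: 1.06973^(1/7) − 1 ≈ 0.00968.

0.97%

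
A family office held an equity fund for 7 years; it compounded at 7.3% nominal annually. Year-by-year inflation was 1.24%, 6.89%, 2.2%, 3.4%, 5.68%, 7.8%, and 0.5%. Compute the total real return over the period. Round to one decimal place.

25.1%

Cumulative inflation factor: 1.0124 × 1.0689 × 1.022 × 1.034 × 1.0568 × 1.078 × 1.005 ≈ 1.30930.
Nominal growth factor: 1.63756. Real growth factor = 1.63756 / 1.30930 ≈ 1.25072.
Total real return ≈ 25.0719%.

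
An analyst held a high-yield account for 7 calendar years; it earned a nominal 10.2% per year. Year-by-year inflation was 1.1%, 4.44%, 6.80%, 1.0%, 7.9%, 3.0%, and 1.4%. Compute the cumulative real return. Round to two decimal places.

53.77%

Cumulative inflation factor: 1.011 × 1.0444 × 1.0680 × 1.010 × 1.079 × 1.030 × 1.014 ≈ 1.28353.
Nominal growth factor: 1.97365. Real growth factor = 1.97365 / 1.28353 ≈ 1.53767.
Total real return ≈ 53.7673%.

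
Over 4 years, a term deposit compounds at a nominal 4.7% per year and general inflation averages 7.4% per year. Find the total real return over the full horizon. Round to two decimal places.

-9.68%

The annual real rate is (1+4.7%)/(1+7.4%) − 1 = -2.5140%.
Compounded over 4 years: (1 + -0.025140)^4 − 1 ≈ -0.09683.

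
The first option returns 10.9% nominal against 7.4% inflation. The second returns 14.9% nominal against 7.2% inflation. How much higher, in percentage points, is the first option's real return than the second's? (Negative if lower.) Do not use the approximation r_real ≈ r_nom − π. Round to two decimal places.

-3.92

The first option real return: 1.109/1.074 − 1 = 3.259%.
The second real return: 1.149/1.072 − 1 = 7.183%.
Difference: 3.259 − 7.183 = -3.924 pp.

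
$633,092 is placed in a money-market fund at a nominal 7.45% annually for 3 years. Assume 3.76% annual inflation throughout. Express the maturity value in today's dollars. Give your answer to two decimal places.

Nominal value at maturity: $633,092 × (1 + 7.45%)^3 ≈ $785,391.30.
Price-level factor over 3 years: (1 + 3.76%)^3 ≈ 1.1170944374.
The maturity value deflated by that factor is the answer in today's purchasing power.

$703,066.16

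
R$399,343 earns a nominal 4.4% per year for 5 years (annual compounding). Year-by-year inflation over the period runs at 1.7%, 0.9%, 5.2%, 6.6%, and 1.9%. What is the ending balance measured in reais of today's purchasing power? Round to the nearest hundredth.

Nominal value at maturity: R$399,343 × (1 + 4.4%)^5 ≈ R$495,277.47.
Price-level factor over 5 years: 1.017 × 1.009 × 1.052 × 1.066 × 1.019 ≈ 1.1726252665.
Dividing the nominal maturity value by the price-level factor gives the value in today's money.

R$422,366.36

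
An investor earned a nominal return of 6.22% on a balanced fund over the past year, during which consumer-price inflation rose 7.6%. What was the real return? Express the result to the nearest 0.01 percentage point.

Real return via the Fisher equation: (1 + 6.22%)/(1 + 7.6%) − 1 = 1.0622/1.076 − 1 ≈ -0.01283.

-1.28%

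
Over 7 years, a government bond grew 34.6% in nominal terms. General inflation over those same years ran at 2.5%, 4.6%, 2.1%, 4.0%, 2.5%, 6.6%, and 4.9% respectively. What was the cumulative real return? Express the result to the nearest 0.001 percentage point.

3.151%

Cumulative inflation factor: 1.025 × 1.046 × 1.021 × 1.040 × 1.025 × 1.066 × 1.049 ≈ 1.30488.
Nominal growth factor: 1.34600. Real growth factor = 1.34600 / 1.30488 ≈ 1.03151.
Total real return ≈ 3.1511%.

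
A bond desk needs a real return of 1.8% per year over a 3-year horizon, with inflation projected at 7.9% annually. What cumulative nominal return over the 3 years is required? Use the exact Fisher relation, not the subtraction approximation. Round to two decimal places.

Required annual nominal rate: (1+1.8%)(1+7.9%) − 1 = 9.8422%.
Cumulative over 3 years: (1 + 0.098422)^3 − 1 ≈ 0.32528.

32.53%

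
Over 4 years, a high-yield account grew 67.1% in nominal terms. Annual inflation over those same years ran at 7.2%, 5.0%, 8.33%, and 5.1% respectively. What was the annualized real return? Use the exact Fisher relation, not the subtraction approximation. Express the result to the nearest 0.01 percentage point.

6.86%

Cumulative inflation factor: 1.072 × 1.050 × 1.0833 × 1.051 ≈ 1.28155.
Nominal growth factor: 1.67100. Real growth factor = 1.67100 / 1.28155 ≈ 1.30389.
Annualized: 1.30389^(1/4) − 1 ≈ 0.06859.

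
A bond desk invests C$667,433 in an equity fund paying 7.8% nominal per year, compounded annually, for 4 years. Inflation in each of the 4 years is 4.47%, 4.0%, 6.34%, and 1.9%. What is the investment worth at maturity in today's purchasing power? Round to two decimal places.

C$765,573.59

Nominal value at maturity: C$667,433 × (1 + 7.8%)^4 ≈ C$901,327.70.
Price-level factor over 4 years: 1.0447 × 1.040 × 1.0634 × 1.019 ≈ 1.1773233946.
The maturity value deflated by that factor is the answer in today's purchasing power.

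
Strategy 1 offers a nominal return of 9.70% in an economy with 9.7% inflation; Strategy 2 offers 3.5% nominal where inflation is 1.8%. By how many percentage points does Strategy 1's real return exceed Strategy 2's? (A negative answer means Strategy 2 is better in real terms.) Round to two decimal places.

-1.67

Strategy 1 real return: 1.0970/1.097 − 1 = 0.000%.
Strategy 2 real return: 1.035/1.018 − 1 = 1.670%.
Difference: 0.000 − 1.670 = -1.670 pp.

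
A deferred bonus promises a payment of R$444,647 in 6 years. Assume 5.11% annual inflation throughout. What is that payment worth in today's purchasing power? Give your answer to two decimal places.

R$329,724.45

Price-level factor over 6 years: (1 + 5.11%)^6 ≈ 1.3485411912.
Purchasing power today: R$444,647 divided by that factor.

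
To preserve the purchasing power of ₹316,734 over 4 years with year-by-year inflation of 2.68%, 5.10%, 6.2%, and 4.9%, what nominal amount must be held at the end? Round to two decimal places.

Cumulative price-level factor: 1.0268 × 1.0510 × 1.062 × 1.049 ≈ 1.2022328235.
Multiplying ₹316,734 by the price-level factor gives the future nominal sum.

₹380,788.01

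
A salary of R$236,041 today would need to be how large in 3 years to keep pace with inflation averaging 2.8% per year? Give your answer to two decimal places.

R$256,428.79

Cumulative price-level factor: (1+2.8%)^3 = 1.086373952.
The nominal amount required is R$236,041 scaled up by that factor.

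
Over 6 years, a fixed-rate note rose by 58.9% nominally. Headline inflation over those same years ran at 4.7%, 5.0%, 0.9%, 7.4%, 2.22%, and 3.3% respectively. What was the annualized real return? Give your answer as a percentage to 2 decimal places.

Cumulative inflation factor: 1.047 × 1.050 × 1.009 × 1.074 × 1.0222 × 1.033 ≈ 1.25796.
Nominal growth factor: 1.58900. Real growth factor = 1.58900 / 1.25796 ≈ 1.26315.
Annualized: 1.26315^(1/6) − 1 ≈ 0.03970.

3.97%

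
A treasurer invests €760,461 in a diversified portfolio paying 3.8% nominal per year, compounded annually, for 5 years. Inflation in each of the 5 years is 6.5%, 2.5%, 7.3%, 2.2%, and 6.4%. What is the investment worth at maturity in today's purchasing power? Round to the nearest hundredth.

Nominal value at maturity: €760,461 × (1 + 3.8%)^5 ≈ €916,354.92.
Price-level factor over 5 years: 1.065 × 1.025 × 1.073 × 1.022 × 1.064 ≈ 1.2736958063.
The maturity value deflated by that factor is the answer in today's purchasing power.

€719,445.66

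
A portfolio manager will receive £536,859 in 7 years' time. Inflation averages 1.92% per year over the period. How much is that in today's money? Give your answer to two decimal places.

Price-level factor over 7 years: (1 + 1.92%)^7 ≈ 1.1423939776.
Purchasing power today: £536,859 divided by that factor.

£469,942.08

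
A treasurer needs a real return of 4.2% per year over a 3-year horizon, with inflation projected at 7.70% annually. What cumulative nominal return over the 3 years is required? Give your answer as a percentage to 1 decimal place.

41.3%

Required annual nominal rate: (1+4.2%)(1+7.70%) − 1 = 12.2234%.
Cumulative over 3 years: (1 + 0.122234)^3 − 1 ≈ 0.41335.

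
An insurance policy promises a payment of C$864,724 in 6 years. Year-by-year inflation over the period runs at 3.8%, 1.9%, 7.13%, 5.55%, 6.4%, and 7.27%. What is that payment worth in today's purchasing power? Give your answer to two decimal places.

C$633,456.39

Price-level factor over 6 years: 1.038 × 1.019 × 1.0713 × 1.0555 × 1.064 × 1.0727 ≈ 1.3650884391.
Purchasing power today: C$864,724 divided by that factor.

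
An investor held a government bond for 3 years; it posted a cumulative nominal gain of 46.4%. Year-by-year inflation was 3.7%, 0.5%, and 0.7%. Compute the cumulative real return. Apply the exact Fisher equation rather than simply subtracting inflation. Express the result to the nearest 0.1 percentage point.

Cumulative inflation factor: 1.037 × 1.005 × 1.007 ≈ 1.04948.
Nominal growth factor: 1.46400. Real growth factor = 1.46400 / 1.04948 ≈ 1.39498.
Total real return ≈ 39.4976%.

39.5%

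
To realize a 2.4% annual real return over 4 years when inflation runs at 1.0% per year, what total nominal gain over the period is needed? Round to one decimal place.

14.4%

Required annual nominal rate: (1+2.4%)(1+1.0%) − 1 = 3.424%.
Cumulative over 4 years: (1 + 0.03424)^4 − 1 ≈ 0.14416.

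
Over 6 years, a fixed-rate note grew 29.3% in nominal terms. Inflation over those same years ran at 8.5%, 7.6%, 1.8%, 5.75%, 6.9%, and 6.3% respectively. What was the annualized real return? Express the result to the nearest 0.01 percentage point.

-1.64%

Cumulative inflation factor: 1.085 × 1.076 × 1.018 × 1.0575 × 1.069 × 1.063 ≈ 1.42817.
Nominal growth factor: 1.29300. Real growth factor = 1.29300 / 1.42817 ≈ 0.90535.
Annualized: 0.90535^(1/6) − 1 ≈ -0.01644.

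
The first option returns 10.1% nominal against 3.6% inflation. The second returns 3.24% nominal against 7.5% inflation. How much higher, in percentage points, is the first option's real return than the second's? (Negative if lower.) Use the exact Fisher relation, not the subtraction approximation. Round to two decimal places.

The first option real return: 1.101/1.036 − 1 = 6.274%.
The second real return: 1.0324/1.075 − 1 = -3.963%.
Difference: 6.274 − (-3.963) = 10.237 pp.

10.24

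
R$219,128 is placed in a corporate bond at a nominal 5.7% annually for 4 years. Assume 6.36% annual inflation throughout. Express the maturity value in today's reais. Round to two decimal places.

R$213,739.36

Nominal value at maturity: R$219,128 × (1 + 5.7%)^4 ≈ R$273,525.50.
Price-level factor over 4 years: (1 + 6.36%)^4 ≈ 1.2797151595.
The maturity value deflated by that factor is the answer in today's purchasing power.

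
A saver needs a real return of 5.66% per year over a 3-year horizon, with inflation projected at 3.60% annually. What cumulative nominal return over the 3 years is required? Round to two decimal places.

Required annual nominal rate: (1+5.66%)(1+3.60%) − 1 = 9.46376%.
Cumulative over 3 years: (1 + 0.0946376)^3 − 1 ≈ 0.31163.

31.16%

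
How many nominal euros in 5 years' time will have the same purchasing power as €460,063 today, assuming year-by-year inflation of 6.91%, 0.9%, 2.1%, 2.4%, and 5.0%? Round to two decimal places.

Cumulative price-level factor: 1.0691 × 1.009 × 1.021 × 1.024 × 1.050 ≈ 1.1841984644.
Multiplying €460,063 by the price-level factor gives the future nominal sum.

€544,805.90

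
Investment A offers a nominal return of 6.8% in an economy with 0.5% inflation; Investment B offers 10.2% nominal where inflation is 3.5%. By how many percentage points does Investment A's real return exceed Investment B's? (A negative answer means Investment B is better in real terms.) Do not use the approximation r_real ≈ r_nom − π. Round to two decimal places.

Investment A real return: 1.068/1.005 − 1 = 6.269%.
Investment B real return: 1.102/1.035 − 1 = 6.473%.
Difference: 6.269 − 6.473 = -0.204 pp.

-0.20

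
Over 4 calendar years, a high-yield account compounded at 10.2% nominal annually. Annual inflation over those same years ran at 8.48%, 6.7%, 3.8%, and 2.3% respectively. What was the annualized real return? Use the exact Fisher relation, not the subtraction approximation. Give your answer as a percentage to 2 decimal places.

4.66%

Cumulative inflation factor: 1.0848 × 1.067 × 1.038 × 1.023 ≈ 1.22910.
Nominal growth factor: 1.47478. Real growth factor = 1.47478 / 1.22910 ≈ 1.19988.
Annualized: 1.19988^(1/4) − 1 ≈ 0.04661.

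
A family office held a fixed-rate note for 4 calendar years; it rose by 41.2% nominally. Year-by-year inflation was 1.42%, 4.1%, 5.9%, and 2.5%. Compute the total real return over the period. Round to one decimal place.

Cumulative inflation factor: 1.0142 × 1.041 × 1.059 × 1.025 ≈ 1.14603.
Nominal growth factor: 1.41200. Real growth factor = 1.41200 / 1.14603 ≈ 1.23208.
Total real return ≈ 23.2085%.

23.2%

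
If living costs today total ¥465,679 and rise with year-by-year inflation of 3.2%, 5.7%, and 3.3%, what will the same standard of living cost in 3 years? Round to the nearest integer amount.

¥524,737

Cumulative price-level factor: 1.032 × 1.057 × 1.033 = 1.126821192.
The nominal amount required is ¥465,679 scaled up by that factor.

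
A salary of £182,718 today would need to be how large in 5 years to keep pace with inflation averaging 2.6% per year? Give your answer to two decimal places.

£207,739.05

Cumulative price-level factor: (1+2.6%)^5 ≈ 1.1369380568.
Multiplying £182,718 by the price-level factor gives the future nominal sum.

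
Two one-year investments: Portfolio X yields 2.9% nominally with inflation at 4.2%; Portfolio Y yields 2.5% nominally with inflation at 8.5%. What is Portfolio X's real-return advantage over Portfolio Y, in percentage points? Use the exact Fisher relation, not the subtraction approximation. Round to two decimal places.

4.28

Portfolio X real return: 1.029/1.042 − 1 = -1.248%.
Portfolio Y real return: 1.025/1.085 − 1 = -5.530%.
Difference: -1.248 − (-5.530) = 4.282 pp.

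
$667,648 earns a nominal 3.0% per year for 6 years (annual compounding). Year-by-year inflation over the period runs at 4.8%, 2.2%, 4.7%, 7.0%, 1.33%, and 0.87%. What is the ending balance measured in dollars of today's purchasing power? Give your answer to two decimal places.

$650,022.22

Nominal value at maturity: $667,648 × (1 + 3.0%)^6 ≈ $797,206.63.
Price-level factor over 6 years: 1.048 × 1.022 × 1.047 × 1.070 × 1.0133 × 1.0087 ≈ 1.2264298191.
Dividing the nominal maturity value by the price-level factor gives the value in today's money.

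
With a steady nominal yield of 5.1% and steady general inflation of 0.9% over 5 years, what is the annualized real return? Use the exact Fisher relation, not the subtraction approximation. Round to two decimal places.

With constant rates the annual real return is the same each year: (1+5.1%)/(1+0.9%) − 1 = 0.04163.

4.16%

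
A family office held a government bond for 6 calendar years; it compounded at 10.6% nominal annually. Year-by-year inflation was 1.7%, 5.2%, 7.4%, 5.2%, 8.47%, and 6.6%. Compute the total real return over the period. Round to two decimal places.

30.95%

Cumulative inflation factor: 1.017 × 1.052 × 1.074 × 1.052 × 1.0847 × 1.066 ≈ 1.39773.
Nominal growth factor: 1.83034. Real growth factor = 1.83034 / 1.39773 ≈ 1.30951.
Total real return ≈ 30.9505%.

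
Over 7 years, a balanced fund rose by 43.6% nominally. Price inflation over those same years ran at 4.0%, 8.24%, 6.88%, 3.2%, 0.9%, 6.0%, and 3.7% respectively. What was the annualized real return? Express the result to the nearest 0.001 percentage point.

Cumulative inflation factor: 1.040 × 1.0824 × 1.0688 × 1.032 × 1.009 × 1.060 × 1.037 ≈ 1.37712.
Nominal growth factor: 1.43600. Real growth factor = 1.43600 / 1.37712 ≈ 1.04275.
Annualized: 1.04275^(1/7) − 1 ≈ 0.00600.

0.600%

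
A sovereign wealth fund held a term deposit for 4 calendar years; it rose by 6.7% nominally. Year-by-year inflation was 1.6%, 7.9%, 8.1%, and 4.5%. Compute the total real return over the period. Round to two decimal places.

Cumulative inflation factor: 1.016 × 1.079 × 1.081 × 1.045 ≈ 1.23839.
Nominal growth factor: 1.06700. Real growth factor = 1.06700 / 1.23839 ≈ 0.86160.
Total real return ≈ -13.8397%.

-13.84%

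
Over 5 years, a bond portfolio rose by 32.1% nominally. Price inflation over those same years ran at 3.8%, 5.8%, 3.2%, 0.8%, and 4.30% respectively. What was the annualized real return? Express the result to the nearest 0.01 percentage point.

2.08%

Cumulative inflation factor: 1.038 × 1.058 × 1.032 × 1.008 × 1.0430 ≈ 1.19154.
Nominal growth factor: 1.32100. Real growth factor = 1.32100 / 1.19154 ≈ 1.10865.
Annualized: 1.10865^(1/5) − 1 ≈ 0.02084.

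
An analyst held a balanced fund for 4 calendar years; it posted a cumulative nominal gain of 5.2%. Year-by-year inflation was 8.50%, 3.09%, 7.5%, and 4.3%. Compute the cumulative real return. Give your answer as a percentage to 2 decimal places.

-16.12%

Cumulative inflation factor: 1.0850 × 1.0309 × 1.075 × 1.043 ≈ 1.25412.
Nominal growth factor: 1.05200. Real growth factor = 1.05200 / 1.25412 ≈ 0.83884.
Total real return ≈ -16.1165%.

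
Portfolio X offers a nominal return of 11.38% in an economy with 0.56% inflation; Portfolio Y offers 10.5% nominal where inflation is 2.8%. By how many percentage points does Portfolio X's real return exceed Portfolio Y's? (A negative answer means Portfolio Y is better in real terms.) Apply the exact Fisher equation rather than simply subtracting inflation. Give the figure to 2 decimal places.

Portfolio X real return: 1.1138/1.0056 − 1 = 10.760%.
Portfolio Y real return: 1.105/1.028 − 1 = 7.490%.
Difference: 10.760 − 7.490 = 3.270 pp.

3.27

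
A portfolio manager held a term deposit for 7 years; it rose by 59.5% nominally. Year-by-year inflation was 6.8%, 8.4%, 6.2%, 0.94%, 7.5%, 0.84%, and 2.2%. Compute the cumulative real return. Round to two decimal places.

Cumulative inflation factor: 1.068 × 1.084 × 1.062 × 1.0094 × 1.075 × 1.0084 × 1.022 ≈ 1.37493.
Nominal growth factor: 1.59500. Real growth factor = 1.59500 / 1.37493 ≈ 1.16006.
Total real return ≈ 16.0059%.

16.01%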